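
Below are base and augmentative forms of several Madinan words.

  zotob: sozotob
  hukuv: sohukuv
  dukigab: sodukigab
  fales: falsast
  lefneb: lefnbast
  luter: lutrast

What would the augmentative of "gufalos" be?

sogufalos

lefneb and dukigab both end in -b yet inflect differently (lefnbast, sodukigab), so the final letter is not what conditions the rule; the last vowel is.
"gufalos" has last vowel 'o'. The one such stem in the data (zotob → sozotob) adds the prefix so-, so the same rule applies.
The other pattern: stems whose last vowel is 'e' delete the last vowel and add -ast.
So gufalos → sogufalos.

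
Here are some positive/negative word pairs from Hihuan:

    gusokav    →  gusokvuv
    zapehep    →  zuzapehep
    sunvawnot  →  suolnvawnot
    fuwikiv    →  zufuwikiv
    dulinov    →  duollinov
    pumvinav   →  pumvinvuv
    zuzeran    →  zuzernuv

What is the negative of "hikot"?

dulinov and pumvinav both end in -v yet inflect differently (duollinov, pumvinvuv), so the final letter is not what conditions the rule; the last vowel is.
"hikot" has last vowel 'o'. The stems whose last vowel is 'o' (dulinov → duollinov, sunvawnot → suolnvawnot) insert -ol- after the first vowel.
The other patterns: stems whose last vowel is 'a' delete the last vowel and add -uv; stems whose last vowel is 'e' or 'i' add the prefix zu-.
So hikot → hiolkot.

hiolkot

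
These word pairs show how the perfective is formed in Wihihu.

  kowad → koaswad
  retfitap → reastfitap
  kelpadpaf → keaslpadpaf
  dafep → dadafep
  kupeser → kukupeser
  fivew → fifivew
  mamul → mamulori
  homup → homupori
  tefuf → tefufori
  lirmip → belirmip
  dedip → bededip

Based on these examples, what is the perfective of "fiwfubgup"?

"fiwfubgup" has last vowel 'u'. The stems whose last vowel is 'u' (mamul → mamulori, homup → homupori, tefuf → tefufori) add -ori.
The other patterns: stems whose last vowel is 'a' insert -as- after the first vowel; stems whose last vowel is 'e' repeat the first consonant+vowel as a prefix; stems whose last vowel is 'i' add the prefix be-.
So fiwfubgup → fiwfubgupori.

fiwfubgupori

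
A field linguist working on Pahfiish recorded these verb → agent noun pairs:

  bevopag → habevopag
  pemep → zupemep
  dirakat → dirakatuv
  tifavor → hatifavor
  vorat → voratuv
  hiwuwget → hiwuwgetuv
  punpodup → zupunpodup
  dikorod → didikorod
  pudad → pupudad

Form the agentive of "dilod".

pemep and hiwuwget both have last vowel 'e' yet inflect differently (zupemep, hiwuwgetuv), so the last vowel is not what conditions the rule; the final letter is.
"dilod" ends in -d. The stems ending in -d (pudad → pupudad, dikorod → didikorod) repeat the first consonant+vowel as a prefix.
The other patterns: stems ending in -p add the prefix zu-; stems ending in -t add -uv; stems ending in -g or -r add the prefix ha-.
So dilod → didilod.

didilod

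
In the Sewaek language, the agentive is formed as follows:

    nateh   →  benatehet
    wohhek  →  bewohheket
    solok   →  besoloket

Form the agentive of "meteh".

Every pair shown (nateh → benatehet, wohhek → bewohheket, solok → besoloket) follows the same rule: add be- … -et around the stem.
So meteh → bemetehet.

bemetehet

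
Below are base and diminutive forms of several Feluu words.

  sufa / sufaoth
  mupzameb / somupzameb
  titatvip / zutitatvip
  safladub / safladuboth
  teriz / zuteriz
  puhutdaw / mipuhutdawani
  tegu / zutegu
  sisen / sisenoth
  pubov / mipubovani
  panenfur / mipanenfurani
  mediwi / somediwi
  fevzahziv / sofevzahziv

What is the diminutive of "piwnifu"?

safladub and mupzameb both end in -b yet inflect differently (safladuboth, somupzameb), so the final letter is not what conditions the rule; the first letter is.
"piwnifu" begins with p-. The stems beginning with p- (panenfur → mipanenfurani, puhutdaw → mipuhutdawani, pubov → mipubovani) add mi- … -ani around the stem.
The other patterns: stems beginning with s- add -oth; stems beginning with t- add the prefix zu-; stems beginning with f- or m- add the prefix so-.
So piwnifu → mipiwnifuani.

mipiwnifuani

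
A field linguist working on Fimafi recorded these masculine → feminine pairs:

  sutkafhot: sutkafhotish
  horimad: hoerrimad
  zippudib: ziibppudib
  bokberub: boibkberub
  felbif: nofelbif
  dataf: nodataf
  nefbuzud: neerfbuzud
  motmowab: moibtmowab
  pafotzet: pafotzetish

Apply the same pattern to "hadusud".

haerdusud

felbif and zippudib both have last vowel 'i' yet inflect differently (nofelbif, ziibppudib), so the last vowel is not what conditions the rule; the final letter is.
"hadusud" ends in -d. The stems ending in -d (horimad → hoerrimad, nefbuzud → neerfbuzud) insert -er- after the first vowel.
So hadusud → haerdusud.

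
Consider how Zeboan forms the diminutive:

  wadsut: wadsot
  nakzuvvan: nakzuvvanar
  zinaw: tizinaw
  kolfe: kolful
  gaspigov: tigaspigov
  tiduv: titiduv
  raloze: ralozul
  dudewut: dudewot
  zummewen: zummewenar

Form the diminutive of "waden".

wadenar

raloze and zummewen both have last vowel 'e' yet inflect differently (ralozul, zummewenar), so the last vowel is not what conditions the rule; the final letter is.
"waden" ends in -n. The stems ending in -n (nakzuvvan → nakzuvvanar, zummewen → zummewenar) add -ar.
So waden → wadenar.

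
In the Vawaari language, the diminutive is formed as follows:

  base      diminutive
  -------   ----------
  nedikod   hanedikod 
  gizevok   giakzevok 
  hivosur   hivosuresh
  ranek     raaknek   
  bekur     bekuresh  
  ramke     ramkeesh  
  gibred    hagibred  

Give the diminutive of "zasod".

hazasod

"zasod" ends in -d. The stems ending in -d (nedikod → hanedikod, gibred → hagibred) add the prefix ha-.
The other patterns: stems ending in -k insert -ak- after the first vowel; stems ending in -e or -r add -esh.
So zasod → hazasod.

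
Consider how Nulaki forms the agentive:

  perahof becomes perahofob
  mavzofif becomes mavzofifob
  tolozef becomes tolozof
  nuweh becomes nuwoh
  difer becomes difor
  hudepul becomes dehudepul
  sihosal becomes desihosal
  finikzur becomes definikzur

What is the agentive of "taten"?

perahof and tolozef both end in -f yet inflect differently (perahofob, tolozof), so the final letter is not what conditions the rule; the last vowel is.
"taten" has last vowel 'e'. The stems whose last vowel is 'e' (tolozef → tolozof, nuweh → nuwoh, difer → difor) change the last vowel to 'o'.
The other patterns: stems whose last vowel is 'i' or 'o' add -ob; stems whose last vowel is 'a' or 'u' add the prefix de-.
So taten → taton.

taton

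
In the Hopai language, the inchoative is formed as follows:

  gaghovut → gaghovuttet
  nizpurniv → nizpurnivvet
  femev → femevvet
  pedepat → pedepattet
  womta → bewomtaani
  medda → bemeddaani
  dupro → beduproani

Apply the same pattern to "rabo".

pedepat and womta both have last vowel 'a' yet inflect differently (pedepattet, bewomtaani), so the last vowel is not what conditions the rule; whether the stem ends in a vowel or a consonant is.
"rabo" ends in a vowel. The stems ending in a vowel (womta → bewomtaani, medda → bemeddaani, dupro → beduproani) add be- … -ani around the stem.
So rabo → beraboani.

beraboani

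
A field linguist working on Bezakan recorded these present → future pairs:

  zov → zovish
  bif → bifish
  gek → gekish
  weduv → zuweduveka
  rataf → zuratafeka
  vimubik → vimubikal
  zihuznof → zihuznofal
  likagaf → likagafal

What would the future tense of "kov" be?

zov and weduv both end in -v yet inflect differently (zovish, zuweduveka), so the final letter is not what conditions the rule; the number of vowels is.
"kov" has 1 vowel. The stems with 1 vowel (zov → zovish, bif → bifish, gek → gekish) add -ish.
The other patterns: stems with 2 vowels add zu- … -eka around the stem; stems with 3 vowels add -al.
So kov → kovish.

kovish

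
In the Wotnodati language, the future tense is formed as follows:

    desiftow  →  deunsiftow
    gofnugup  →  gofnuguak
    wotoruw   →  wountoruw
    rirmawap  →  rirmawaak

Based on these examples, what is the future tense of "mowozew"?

gofnugup and wotoruw both have last vowel 'u' yet inflect differently (gofnuguak, wountoruw), so the last vowel is not what conditions the rule; the final letter is.
"mowozew" ends in -w. The stems ending in -w (wotoruw → wountoruw, desiftow → deunsiftow) insert -un- after the first vowel.
So mowozew → mounwozew.

mounwozew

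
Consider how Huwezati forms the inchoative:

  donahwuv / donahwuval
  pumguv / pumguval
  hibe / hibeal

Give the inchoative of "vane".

Every pair shown (donahwuv → donahwuval, pumguv → pumguval, hibe → hibeal) follows the same rule: add -al.
So vane → vaneal.

vaneal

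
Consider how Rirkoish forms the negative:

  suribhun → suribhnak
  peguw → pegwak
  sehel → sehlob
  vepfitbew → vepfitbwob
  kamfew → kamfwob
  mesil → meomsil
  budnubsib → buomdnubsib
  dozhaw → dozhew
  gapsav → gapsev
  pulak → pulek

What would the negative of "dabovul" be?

dabovlak

peguw and vepfitbew both end in -w yet inflect differently (pegwak, vepfitbwob), so the final letter is not what conditions the rule; the last vowel is.
"dabovul" has last vowel 'u'. The stems whose last vowel is 'u' (suribhun → suribhnak, peguw → pegwak) delete the last vowel and add -ak.
The other patterns: stems whose last vowel is 'e' delete the last vowel and add -ob; stems whose last vowel is 'i' insert -om- after the first vowel; stems whose last vowel is 'a' change the last vowel to 'e'.
So dabovul → dabovlak.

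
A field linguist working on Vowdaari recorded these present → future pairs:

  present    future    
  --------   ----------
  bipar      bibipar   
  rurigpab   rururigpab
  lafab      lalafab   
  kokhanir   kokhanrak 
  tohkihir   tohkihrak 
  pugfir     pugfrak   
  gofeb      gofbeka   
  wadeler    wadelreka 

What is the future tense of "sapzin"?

"sapzin" has last vowel 'i'. The stems whose last vowel is 'i' (kokhanir → kokhanrak, tohkihir → tohkihrak, pugfir → pugfrak) delete the last vowel and add -ak.
The other patterns: stems whose last vowel is 'a' repeat the first consonant+vowel as a prefix; stems whose last vowel is 'e' delete the last vowel and add -eka.
So sapzin → sapznak.

sapznak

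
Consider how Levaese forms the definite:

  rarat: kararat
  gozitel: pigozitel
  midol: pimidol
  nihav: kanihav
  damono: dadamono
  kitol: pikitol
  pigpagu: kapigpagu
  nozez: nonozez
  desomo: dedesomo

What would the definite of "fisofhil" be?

pifisofhil

"fisofhil" ends in -l. The stems ending in -l (kitol → pikitol, midol → pimidol, gozitel → pigozitel) add the prefix pi-.
The other patterns: stems ending in -o or -z repeat the first consonant+vowel as a prefix; stems ending in -t, -u or -v add the prefix ka-.
So fisofhil → pifisofhil.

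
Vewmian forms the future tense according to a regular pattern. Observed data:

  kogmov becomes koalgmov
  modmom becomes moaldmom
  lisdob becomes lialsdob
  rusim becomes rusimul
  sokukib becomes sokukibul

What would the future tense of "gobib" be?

modmom and rusim both end in -m yet inflect differently (moaldmom, rusimul), so the final letter is not what conditions the rule; the last vowel is.
"gobib" has last vowel 'i'. The stems whose last vowel is 'i' (rusim → rusimul, sokukib → sokukibul) add -ul.
The other pattern: stems whose last vowel is 'o' insert -al- after the first vowel.
So gobib → gobibul.

gobibul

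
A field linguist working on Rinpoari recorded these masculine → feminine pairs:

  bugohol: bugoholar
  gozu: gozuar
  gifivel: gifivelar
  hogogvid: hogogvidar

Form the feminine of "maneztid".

maneztidar

Every pair shown (bugohol → bugoholar, gozu → gozuar, gifivel → gifivelar, …) follows the same rule: add -ar.
So maneztid → maneztidar.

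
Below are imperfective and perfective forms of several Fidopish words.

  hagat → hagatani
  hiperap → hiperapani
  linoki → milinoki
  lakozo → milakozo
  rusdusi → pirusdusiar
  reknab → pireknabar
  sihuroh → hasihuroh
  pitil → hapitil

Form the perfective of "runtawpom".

piruntawpomar

linoki and rusdusi both end in -i yet inflect differently (milinoki, pirusdusiar), so the final letter is not what conditions the rule; the first letter is.
"runtawpom" begins with r-. The stems beginning with r- (rusdusi → pirusdusiar, reknab → pireknabar) add pi- … -ar around the stem.
So runtawpom → piruntawpomar.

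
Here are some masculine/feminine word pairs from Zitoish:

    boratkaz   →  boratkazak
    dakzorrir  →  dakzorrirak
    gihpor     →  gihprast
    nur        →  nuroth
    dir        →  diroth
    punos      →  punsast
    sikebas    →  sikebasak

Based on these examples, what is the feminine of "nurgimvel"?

"nurgimvel" has 3 vowels. The stems with 3 vowels (sikebas → sikebasak, boratkaz → boratkazak, dakzorrir → dakzorrirak) add -ak.
The other patterns: stems with 1 vowel add -oth; stems with 2 vowels delete the last vowel and add -ast.
So nurgimvel → nurgimvelak.

nurgimvelak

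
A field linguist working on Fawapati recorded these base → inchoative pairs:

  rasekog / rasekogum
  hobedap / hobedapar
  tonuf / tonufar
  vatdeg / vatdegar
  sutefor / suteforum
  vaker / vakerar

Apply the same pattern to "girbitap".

girbitapar

sutefor and vaker both end in -r yet inflect differently (suteforum, vakerar), so the final letter is not what conditions the rule; the last vowel is.
"girbitap" has last vowel 'a'. The one such stem in the data (hobedap → hobedapar) adds -ar, so the same rule applies.
The other pattern: stems whose last vowel is 'o' add -um.
So girbitap → girbitapar.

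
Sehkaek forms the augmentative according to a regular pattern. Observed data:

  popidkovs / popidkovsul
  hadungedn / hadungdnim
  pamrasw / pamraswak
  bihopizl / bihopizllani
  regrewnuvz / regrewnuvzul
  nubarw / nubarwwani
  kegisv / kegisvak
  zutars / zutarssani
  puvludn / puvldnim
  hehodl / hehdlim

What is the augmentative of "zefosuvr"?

zefosuvrul

hehodl and bihopizl both end in -l yet inflect differently (hehdlim, bihopizllani), so the final letter is not what conditions the rule; the second-to-last letter is.
"zefosuvr" has second-to-last letter 'v'. The stems whose second-to-last letter is 'v' (regrewnuvz → regrewnuvzul, popidkovs → popidkovsul) add -ul.
The other patterns: stems whose second-to-last letter is 'd' delete the last vowel and add -im; stems whose second-to-last letter is 's' add -ak; stems whose second-to-last letter is 'r' or 'z' double the final consonant and add -ani.
So zefosuvr → zefosuvrul.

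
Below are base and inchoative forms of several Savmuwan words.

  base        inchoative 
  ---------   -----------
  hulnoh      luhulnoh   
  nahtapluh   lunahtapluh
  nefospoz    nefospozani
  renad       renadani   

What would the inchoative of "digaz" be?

nefospoz and hulnoh both have last vowel 'o' yet inflect differently (nefospozani, luhulnoh), so the last vowel is not what conditions the rule; the final letter is.
"digaz" ends in -z. The one such stem in the data (nefospoz → nefospozani) adds -ani, so the same rule applies.
So digaz → digazani.

digazani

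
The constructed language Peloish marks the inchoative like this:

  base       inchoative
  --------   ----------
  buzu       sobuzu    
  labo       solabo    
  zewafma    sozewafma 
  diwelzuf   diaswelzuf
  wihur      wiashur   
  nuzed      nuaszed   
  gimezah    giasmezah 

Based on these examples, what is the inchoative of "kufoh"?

kuasfoh

buzu and diwelzuf both have last vowel 'u' yet inflect differently (sobuzu, diaswelzuf), so the last vowel is not what conditions the rule; whether the stem ends in a vowel or a consonant is.
"kufoh" ends in a consonant. The stems ending in a consonant (diwelzuf → diaswelzuf, wihur → wiashur, nuzed → nuaszed) insert -as- after the first vowel.
So kufoh → kuasfoh.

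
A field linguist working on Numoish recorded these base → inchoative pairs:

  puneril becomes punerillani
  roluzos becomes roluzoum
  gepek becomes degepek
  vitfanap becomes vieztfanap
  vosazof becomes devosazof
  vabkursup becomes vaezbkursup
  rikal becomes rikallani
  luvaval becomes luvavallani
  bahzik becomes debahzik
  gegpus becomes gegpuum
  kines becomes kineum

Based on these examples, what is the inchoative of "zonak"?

dezonak

luvaval and vitfanap both have last vowel 'a' yet inflect differently (luvavallani, vieztfanap), so the last vowel is not what conditions the rule; the final letter is.
"zonak" ends in -k. The stems ending in -k (gepek → degepek, bahzik → debahzik) add the prefix de-.
The other patterns: stems ending in -l double the final consonant and add -ani; stems ending in -s drop the final letter and add -um; stems ending in -p insert -ez- after the first vowel.
So zonak → dezonak.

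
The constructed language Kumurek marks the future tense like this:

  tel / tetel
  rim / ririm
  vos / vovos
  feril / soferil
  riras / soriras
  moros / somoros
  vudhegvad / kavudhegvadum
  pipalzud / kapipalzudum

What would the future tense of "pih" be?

"pih" has 1 vowel. The stems with 1 vowel (tel → tetel, rim → ririm, vos → vovos) repeat the first consonant+vowel as a prefix.
The other patterns: stems with 2 vowels add the prefix so-; stems with 3 vowels add ka- … -um around the stem.
So pih → pipih.

pipih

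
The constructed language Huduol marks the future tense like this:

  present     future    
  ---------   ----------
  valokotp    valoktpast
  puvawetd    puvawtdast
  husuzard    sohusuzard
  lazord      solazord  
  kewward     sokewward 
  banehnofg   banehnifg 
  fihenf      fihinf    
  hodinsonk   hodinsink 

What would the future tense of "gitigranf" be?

gitigrinf

puvawetd and husuzard both end in -d yet inflect differently (puvawtdast, sohusuzard), so the final letter is not what conditions the rule; the second-to-last letter is.
"gitigranf" has second-to-last letter 'n'. The stems whose second-to-last letter is 'n' (fihenf → fihinf, hodinsonk → hodinsink) change the last vowel to 'i'.
The other patterns: stems whose second-to-last letter is 't' delete the last vowel and add -ast; stems whose second-to-last letter is 'r' add the prefix so-.
So gitigranf → gitigrinf.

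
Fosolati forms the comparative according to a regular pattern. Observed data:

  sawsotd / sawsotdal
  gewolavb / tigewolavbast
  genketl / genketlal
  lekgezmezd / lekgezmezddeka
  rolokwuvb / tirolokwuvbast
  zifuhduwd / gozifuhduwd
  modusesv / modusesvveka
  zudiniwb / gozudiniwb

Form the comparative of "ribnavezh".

rolokwuvb and zudiniwb both end in -b yet inflect differently (tirolokwuvbast, gozudiniwb), so the final letter is not what conditions the rule; the second-to-last letter is.
"ribnavezh" has second-to-last letter 'z'. The one such stem in the data (lekgezmezd → lekgezmezddeka) doubles the final consonant and adds -eka (as does modusesv), so the same rule applies.
So ribnavezh → ribnavezhheka.

ribnavezhheka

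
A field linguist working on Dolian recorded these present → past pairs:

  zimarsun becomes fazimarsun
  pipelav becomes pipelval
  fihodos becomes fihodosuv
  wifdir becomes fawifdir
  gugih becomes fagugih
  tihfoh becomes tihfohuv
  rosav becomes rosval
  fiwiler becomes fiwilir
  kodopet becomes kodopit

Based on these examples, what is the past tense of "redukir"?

"redukir" has last vowel 'i'. The stems whose last vowel is 'i' (gugih → fagugih, wifdir → fawifdir) add the prefix fa-.
So redukir → faredukir.

faredukir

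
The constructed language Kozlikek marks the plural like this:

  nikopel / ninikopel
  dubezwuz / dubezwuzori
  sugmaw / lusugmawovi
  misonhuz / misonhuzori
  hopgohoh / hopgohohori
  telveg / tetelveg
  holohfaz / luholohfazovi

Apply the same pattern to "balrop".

"balrop" has last vowel 'o'. The one such stem in the data (hopgohoh → hopgohohori) adds -ori, so the same rule applies.
The other patterns: stems whose last vowel is 'e' repeat the first consonant+vowel as a prefix; stems whose last vowel is 'a' add lu- … -ovi around the stem.
So balrop → balropori.

balropori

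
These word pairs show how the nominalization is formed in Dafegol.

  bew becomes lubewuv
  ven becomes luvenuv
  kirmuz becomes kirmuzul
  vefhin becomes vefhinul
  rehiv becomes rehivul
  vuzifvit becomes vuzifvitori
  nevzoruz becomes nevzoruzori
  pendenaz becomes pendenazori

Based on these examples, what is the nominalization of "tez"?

lutezuv

ven and vefhin both end in -n yet inflect differently (luvenuv, vefhinul), so the final letter is not what conditions the rule; the number of vowels is.
"tez" has 1 vowel. The stems with 1 vowel (bew → lubewuv, ven → luvenuv) add lu- … -uv around the stem.
The other patterns: stems with 2 vowels add -ul; stems with 3 vowels add -ori.
So tez → lutezuv.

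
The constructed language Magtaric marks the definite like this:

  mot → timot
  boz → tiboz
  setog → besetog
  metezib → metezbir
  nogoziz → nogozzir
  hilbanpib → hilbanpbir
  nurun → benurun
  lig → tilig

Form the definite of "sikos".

besikos

lig and setog both end in -g yet inflect differently (tilig, besetog), so the final letter is not what conditions the rule; the number of vowels is.
"sikos" has 2 vowels. The stems with 2 vowels (setog → besetog, nurun → benurun) add the prefix be-.
So sikos → besikos.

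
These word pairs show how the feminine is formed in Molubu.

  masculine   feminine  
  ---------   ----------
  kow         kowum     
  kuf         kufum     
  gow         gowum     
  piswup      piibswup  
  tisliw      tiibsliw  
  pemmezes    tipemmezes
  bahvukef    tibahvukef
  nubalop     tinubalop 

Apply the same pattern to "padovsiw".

tipadovsiw

kow and tisliw both end in -w yet inflect differently (kowum, tiibsliw), so the final letter is not what conditions the rule; the number of vowels is.
"padovsiw" has 3 vowels. The stems with 3 vowels (pemmezes → tipemmezes, bahvukef → tibahvukef, nubalop → tinubalop) add the prefix ti-.
The other patterns: stems with 1 vowel add -um; stems with 2 vowels insert -ib- after the first vowel.
So padovsiw → tipadovsiw.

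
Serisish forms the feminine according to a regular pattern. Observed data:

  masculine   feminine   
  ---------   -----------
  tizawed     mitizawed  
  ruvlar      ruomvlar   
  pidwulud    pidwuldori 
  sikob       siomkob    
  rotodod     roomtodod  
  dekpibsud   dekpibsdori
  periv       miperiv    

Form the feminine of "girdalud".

tizawed and rotodod both end in -d yet inflect differently (mitizawed, roomtodod), so the final letter is not what conditions the rule; the last vowel is.
"girdalud" has last vowel 'u'. The stems whose last vowel is 'u' (pidwulud → pidwuldori, dekpibsud → dekpibsdori) delete the last vowel and add -ori.
So girdalud → girdaldori.

girdaldori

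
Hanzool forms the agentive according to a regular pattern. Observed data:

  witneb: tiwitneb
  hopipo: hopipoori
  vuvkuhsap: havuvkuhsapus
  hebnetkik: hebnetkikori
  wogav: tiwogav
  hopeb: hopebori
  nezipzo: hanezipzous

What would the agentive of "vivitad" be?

witneb and hopeb both end in -b yet inflect differently (tiwitneb, hopebori), so the final letter is not what conditions the rule; the first letter is.
"vivitad" begins with v-. The one such stem in the data (vuvkuhsap → havuvkuhsapus) adds ha- … -us around the stem, so the same rule applies.
The other patterns: stems beginning with w- add the prefix ti-; stems beginning with h- add -ori.
So vivitad → havivitadus.

havivitadus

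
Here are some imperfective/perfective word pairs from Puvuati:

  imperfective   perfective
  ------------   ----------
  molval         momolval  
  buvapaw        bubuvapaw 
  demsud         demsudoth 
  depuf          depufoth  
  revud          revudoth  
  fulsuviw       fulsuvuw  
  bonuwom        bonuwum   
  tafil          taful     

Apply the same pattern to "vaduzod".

"vaduzod" has last vowel 'o'. The one such stem in the data (bonuwom → bonuwum) changes the last vowel to 'u' (as do fulsuviw, tafil), so the same rule applies.
So vaduzod → vaduzud.

vaduzud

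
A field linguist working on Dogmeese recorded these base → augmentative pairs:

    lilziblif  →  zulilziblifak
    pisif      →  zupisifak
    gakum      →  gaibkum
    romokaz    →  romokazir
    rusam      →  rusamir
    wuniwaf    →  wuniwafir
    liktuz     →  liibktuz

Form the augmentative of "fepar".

romokaz and liktuz both end in -z yet inflect differently (romokazir, liibktuz), so the final letter is not what conditions the rule; the last vowel is.
"fepar" has last vowel 'a'. The stems whose last vowel is 'a' (wuniwaf → wuniwafir, rusam → rusamir, romokaz → romokazir) add -ir.
So fepar → feparir.

feparir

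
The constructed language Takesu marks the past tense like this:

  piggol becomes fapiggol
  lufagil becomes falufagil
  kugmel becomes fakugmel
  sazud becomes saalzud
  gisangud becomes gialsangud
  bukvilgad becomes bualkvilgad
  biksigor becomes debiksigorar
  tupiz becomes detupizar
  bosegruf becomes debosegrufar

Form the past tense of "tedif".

"tedif" ends in -f. The one such stem in the data (bosegruf → debosegrufar) adds de- … -ar around the stem, so the same rule applies.
So tedif → detedifar.

detedifar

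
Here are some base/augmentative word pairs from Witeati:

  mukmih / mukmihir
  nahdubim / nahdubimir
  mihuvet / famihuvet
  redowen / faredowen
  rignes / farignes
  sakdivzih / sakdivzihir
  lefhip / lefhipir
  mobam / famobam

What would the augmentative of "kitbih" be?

nahdubim and mobam both end in -m yet inflect differently (nahdubimir, famobam), so the final letter is not what conditions the rule; the last vowel is.
"kitbih" has last vowel 'i'. The stems whose last vowel is 'i' (lefhip → lefhipir, mukmih → mukmihir, sakdivzih → sakdivzihir) add -ir.
The other pattern: stems whose last vowel is 'a' or 'e' add the prefix fa-.
So kitbih → kitbihir.

kitbihir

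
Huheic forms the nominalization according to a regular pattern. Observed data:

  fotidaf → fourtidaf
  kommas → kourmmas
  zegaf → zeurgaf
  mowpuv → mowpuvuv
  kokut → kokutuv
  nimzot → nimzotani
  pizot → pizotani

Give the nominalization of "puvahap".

kokut and nimzot both end in -t yet inflect differently (kokutuv, nimzotani), so the final letter is not what conditions the rule; the last vowel is.
"puvahap" has last vowel 'a'. The stems whose last vowel is 'a' (fotidaf → fourtidaf, kommas → kourmmas, zegaf → zeurgaf) insert -ur- after the first vowel.
So puvahap → puurvahap.

puurvahap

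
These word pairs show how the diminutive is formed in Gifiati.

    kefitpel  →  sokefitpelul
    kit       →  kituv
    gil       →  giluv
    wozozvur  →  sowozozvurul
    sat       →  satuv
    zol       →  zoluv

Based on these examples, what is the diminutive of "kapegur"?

gil and kefitpel both end in -l yet inflect differently (giluv, sokefitpelul), so the final letter is not what conditions the rule; the number of vowels is.
"kapegur" has 3 vowels. The stems with 3 vowels (kefitpel → sokefitpelul, wozozvur → sowozozvurul) add so- … -ul around the stem.
The other pattern: stems with 1 vowel add -uv.
So kapegur → sokapegurul.

sokapegurul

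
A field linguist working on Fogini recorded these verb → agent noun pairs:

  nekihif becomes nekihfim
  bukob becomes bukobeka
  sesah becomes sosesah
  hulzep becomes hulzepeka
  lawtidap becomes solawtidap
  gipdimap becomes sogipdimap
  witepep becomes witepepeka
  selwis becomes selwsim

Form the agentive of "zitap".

sozitap

"zitap" has last vowel 'a'. The stems whose last vowel is 'a' (sesah → sosesah, lawtidap → solawtidap, gipdimap → sogipdimap) add the prefix so-.
The other patterns: stems whose last vowel is 'i' delete the last vowel and add -im; stems whose last vowel is 'e' or 'o' add -eka.
So zitap → sozitap.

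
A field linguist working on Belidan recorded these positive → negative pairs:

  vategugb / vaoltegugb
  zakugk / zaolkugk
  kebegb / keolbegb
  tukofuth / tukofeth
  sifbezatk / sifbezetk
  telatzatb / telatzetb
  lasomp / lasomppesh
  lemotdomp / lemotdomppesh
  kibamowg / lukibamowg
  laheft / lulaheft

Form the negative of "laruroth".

zakugk and sifbezatk both end in -k yet inflect differently (zaolkugk, sifbezetk), so the final letter is not what conditions the rule; the second-to-last letter is.
"laruroth" has second-to-last letter 't'. The stems whose second-to-last letter is 't' (tukofuth → tukofeth, sifbezatk → sifbezetk, telatzatb → telatzetb) change the last vowel to 'e'.
So laruroth → larureth.

larureth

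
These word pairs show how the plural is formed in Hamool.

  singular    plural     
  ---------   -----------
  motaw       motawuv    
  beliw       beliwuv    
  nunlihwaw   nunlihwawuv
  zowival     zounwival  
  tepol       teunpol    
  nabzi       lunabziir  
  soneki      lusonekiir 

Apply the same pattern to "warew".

warewuv

"warew" ends in -w. The stems ending in -w (motaw → motawuv, beliw → beliwuv, nunlihwaw → nunlihwawuv) add -uv.
So warew → warewuv.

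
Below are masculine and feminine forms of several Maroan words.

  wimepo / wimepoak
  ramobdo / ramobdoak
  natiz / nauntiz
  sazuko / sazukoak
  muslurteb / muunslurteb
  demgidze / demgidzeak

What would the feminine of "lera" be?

demgidze and muslurteb both have last vowel 'e' yet inflect differently (demgidzeak, muunslurteb), so the last vowel is not what conditions the rule; whether the stem ends in a vowel or a consonant is.
"lera" ends in a vowel. The stems ending in a vowel (ramobdo → ramobdoak, wimepo → wimepoak, demgidze → demgidzeak) add -ak.
The other pattern: stems ending in a consonant insert -un- after the first vowel.
So lera → leraak.

leraak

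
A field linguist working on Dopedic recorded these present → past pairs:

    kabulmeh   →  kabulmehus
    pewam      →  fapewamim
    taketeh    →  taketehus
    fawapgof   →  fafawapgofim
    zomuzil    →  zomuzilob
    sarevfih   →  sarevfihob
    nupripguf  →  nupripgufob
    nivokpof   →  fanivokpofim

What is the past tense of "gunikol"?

fagunikolim

"gunikol" has last vowel 'o'. The stems whose last vowel is 'o' (nivokpof → fanivokpofim, fawapgof → fafawapgofim) add fa- … -im around the stem.
So gunikol → fagunikolim.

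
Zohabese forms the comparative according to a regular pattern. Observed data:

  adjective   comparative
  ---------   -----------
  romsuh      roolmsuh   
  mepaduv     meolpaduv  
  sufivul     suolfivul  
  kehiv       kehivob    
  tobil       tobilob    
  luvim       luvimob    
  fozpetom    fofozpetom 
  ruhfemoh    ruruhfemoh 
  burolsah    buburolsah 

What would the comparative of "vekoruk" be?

mepaduv and kehiv both end in -v yet inflect differently (meolpaduv, kehivob), so the final letter is not what conditions the rule; the last vowel is.
"vekoruk" has last vowel 'u'. The stems whose last vowel is 'u' (romsuh → roolmsuh, mepaduv → meolpaduv, sufivul → suolfivul) insert -ol- after the first vowel.
The other patterns: stems whose last vowel is 'i' add -ob; stems whose last vowel is 'a' or 'o' repeat the first consonant+vowel as a prefix.
So vekoruk → veolkoruk.

veolkoruk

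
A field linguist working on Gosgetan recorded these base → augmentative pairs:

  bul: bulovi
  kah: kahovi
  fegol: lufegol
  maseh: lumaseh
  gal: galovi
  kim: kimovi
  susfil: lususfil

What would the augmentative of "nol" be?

nolovi

maseh and kah both end in -h yet inflect differently (lumaseh, kahovi), so the final letter is not what conditions the rule; the number of vowels is.
"nol" has 1 vowel. The stems with 1 vowel (kah → kahovi, bul → bulovi, gal → galovi) add -ovi.
The other pattern: stems with 2 vowels add the prefix lu-.
So nol → nolovi.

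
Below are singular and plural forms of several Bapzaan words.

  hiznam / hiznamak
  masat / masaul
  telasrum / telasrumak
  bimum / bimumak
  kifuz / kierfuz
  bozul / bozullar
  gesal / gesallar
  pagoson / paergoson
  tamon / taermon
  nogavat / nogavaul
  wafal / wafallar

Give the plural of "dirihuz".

dierrihuz

hiznam and masat both have last vowel 'a' yet inflect differently (hiznamak, masaul), so the last vowel is not what conditions the rule; the final letter is.
"dirihuz" ends in -z. The one such stem in the data (kifuz → kierfuz) inserts -er- after the first vowel (as do tamon, pagoson), so the same rule applies.
So dirihuz → dierrihuz.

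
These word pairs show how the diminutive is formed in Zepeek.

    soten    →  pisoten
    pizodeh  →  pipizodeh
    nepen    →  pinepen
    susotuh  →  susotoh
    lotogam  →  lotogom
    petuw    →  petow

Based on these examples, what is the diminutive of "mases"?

pimases

pizodeh and susotuh both end in -h yet inflect differently (pipizodeh, susotoh), so the final letter is not what conditions the rule; the last vowel is.
"mases" has last vowel 'e'. The stems whose last vowel is 'e' (soten → pisoten, pizodeh → pipizodeh, nepen → pinepen) add the prefix pi-.
The other pattern: stems whose last vowel is 'a' or 'u' change the last vowel to 'o'.
So mases → pimases.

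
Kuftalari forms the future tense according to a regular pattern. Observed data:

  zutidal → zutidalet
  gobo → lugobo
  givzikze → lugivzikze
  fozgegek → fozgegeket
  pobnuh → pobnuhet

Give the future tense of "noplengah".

noplengahet

"noplengah" ends in a consonant. The stems ending in a consonant (pobnuh → pobnuhet, fozgegek → fozgegeket, zutidal → zutidalet) add -et.
So noplengah → noplengahet.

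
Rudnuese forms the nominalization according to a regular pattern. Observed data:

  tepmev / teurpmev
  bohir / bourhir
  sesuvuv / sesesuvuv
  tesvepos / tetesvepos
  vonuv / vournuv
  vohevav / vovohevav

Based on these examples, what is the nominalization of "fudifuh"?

sesuvuv and tepmev both end in -v yet inflect differently (sesesuvuv, teurpmev), so the final letter is not what conditions the rule; the number of vowels is.
"fudifuh" has 3 vowels. The stems with 3 vowels (sesuvuv → sesesuvuv, vohevav → vovohevav, tesvepos → tetesvepos) repeat the first consonant+vowel as a prefix.
The other pattern: stems with 2 vowels insert -ur- after the first vowel.
So fudifuh → fufudifuh.

fufudifuh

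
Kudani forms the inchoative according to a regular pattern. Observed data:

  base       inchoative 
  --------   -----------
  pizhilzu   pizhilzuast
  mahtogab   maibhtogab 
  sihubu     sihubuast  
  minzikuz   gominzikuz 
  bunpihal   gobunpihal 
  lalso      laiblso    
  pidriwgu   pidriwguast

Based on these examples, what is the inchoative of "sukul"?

sihubu and minzikuz both have last vowel 'u' yet inflect differently (sihubuast, gominzikuz), so the last vowel is not what conditions the rule; the final letter is.
"sukul" ends in -l. The one such stem in the data (bunpihal → gobunpihal) adds the prefix go-, so the same rule applies.
The other patterns: stems ending in -u add -ast; stems ending in -b or -o insert -ib- after the first vowel.
So sukul → gosukul.

gosukul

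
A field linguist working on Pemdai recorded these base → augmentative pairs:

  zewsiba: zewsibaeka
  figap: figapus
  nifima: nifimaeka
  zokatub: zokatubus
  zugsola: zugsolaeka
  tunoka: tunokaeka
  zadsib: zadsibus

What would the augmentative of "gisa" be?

gisaeka

tunoka and figap both have last vowel 'a' yet inflect differently (tunokaeka, figapus), so the last vowel is not what conditions the rule; the final letter is.
"gisa" ends in -a. The stems ending in -a (tunoka → tunokaeka, nifima → nifimaeka, zugsola → zugsolaeka) add -eka.
So gisa → gisaeka.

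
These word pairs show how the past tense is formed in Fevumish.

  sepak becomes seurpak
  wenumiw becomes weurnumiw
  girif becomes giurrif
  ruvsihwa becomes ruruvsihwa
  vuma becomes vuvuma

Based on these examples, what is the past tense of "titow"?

tiurtow

sepak and ruvsihwa both have last vowel 'a' yet inflect differently (seurpak, ruruvsihwa), so the last vowel is not what conditions the rule; whether the stem ends in a vowel or a consonant is.
"titow" ends in a consonant. The stems ending in a consonant (sepak → seurpak, wenumiw → weurnumiw, girif → giurrif) insert -ur- after the first vowel.
The other pattern: stems ending in a vowel repeat the first consonant+vowel as a prefix.
So titow → tiurtow.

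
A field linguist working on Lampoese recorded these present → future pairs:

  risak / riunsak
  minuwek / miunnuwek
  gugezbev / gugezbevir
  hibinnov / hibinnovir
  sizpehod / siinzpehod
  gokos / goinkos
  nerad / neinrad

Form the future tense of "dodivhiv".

minuwek and gugezbev both have last vowel 'e' yet inflect differently (miunnuwek, gugezbevir), so the last vowel is not what conditions the rule; the final letter is.
"dodivhiv" ends in -v. The stems ending in -v (gugezbev → gugezbevir, hibinnov → hibinnovir) add -ir.
So dodivhiv → dodivhivir.

dodivhivir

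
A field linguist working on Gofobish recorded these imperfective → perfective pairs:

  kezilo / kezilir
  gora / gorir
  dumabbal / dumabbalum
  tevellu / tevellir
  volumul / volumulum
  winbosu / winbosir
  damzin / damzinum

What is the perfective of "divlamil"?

divlamilum

winbosu and volumul both have last vowel 'u' yet inflect differently (winbosir, volumulum), so the last vowel is not what conditions the rule; whether the stem ends in a vowel or a consonant is.
"divlamil" ends in a consonant. The stems ending in a consonant (volumul → volumulum, damzin → damzinum, dumabbal → dumabbalum) add -um.
The other pattern: stems ending in a vowel drop the final letter and add -ir.
So divlamil → divlamilum.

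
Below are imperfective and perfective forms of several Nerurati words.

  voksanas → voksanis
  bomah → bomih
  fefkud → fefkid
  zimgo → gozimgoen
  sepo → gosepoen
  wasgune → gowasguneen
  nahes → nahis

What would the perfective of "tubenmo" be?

nahes and wasgune both have last vowel 'e' yet inflect differently (nahis, gowasguneen), so the last vowel is not what conditions the rule; whether the stem ends in a vowel or a consonant is.
"tubenmo" ends in a vowel. The stems ending in a vowel (sepo → gosepoen, wasgune → gowasguneen, zimgo → gozimgoen) add go- … -en around the stem.
So tubenmo → gotubenmoen.

gotubenmoen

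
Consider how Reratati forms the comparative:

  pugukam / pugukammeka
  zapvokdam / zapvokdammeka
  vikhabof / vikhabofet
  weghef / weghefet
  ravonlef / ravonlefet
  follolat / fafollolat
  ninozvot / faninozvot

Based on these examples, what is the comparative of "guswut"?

pugukam and follolat both have last vowel 'a' yet inflect differently (pugukammeka, fafollolat), so the last vowel is not what conditions the rule; the final letter is.
"guswut" ends in -t. The stems ending in -t (follolat → fafollolat, ninozvot → faninozvot) add the prefix fa-.
The other patterns: stems ending in -m double the final consonant and add -eka; stems ending in -f add -et.
So guswut → faguswut.

faguswut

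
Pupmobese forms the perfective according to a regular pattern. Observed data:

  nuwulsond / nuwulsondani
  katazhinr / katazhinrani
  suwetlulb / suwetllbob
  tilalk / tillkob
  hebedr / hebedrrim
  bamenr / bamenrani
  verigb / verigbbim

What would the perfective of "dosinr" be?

dosinrani

bamenr and hebedr both end in -r yet inflect differently (bamenrani, hebedrrim), so the final letter is not what conditions the rule; the second-to-last letter is.
"dosinr" has second-to-last letter 'n'. The stems whose second-to-last letter is 'n' (bamenr → bamenrani, nuwulsond → nuwulsondani, katazhinr → katazhinrani) add -ani.
The other patterns: stems whose second-to-last letter is 'l' delete the last vowel and add -ob; stems whose second-to-last letter is 'd' or 'g' double the final consonant and add -im.
So dosinr → dosinrani.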